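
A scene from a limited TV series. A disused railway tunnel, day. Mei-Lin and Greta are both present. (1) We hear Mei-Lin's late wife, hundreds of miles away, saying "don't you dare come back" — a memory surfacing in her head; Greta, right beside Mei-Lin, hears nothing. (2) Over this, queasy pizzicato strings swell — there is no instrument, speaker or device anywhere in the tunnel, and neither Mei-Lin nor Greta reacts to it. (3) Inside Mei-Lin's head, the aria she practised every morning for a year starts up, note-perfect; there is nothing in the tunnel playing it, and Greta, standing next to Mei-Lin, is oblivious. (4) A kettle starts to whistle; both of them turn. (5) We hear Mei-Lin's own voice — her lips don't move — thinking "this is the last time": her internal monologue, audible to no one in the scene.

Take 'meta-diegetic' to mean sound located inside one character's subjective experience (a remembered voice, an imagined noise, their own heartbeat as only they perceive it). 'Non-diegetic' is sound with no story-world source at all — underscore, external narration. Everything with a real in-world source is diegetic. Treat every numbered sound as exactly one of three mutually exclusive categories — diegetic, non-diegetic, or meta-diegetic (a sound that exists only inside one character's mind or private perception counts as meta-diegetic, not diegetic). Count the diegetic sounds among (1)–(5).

1

(1) the voice is a memory playing only inside Mei-Lin's mind; Greta can't hear it → meta-diegetic.
Sound (2): it has no source in the story world and no character can hear it — it's underscore, so non-diegetic.
Sound (3): it lives in Mei-Lin's subjectivity, not in the tunnel, so meta-diegetic.
(4) an in-world source (a kettle); characters could hear it → diegetic.
(5) is meta-diegetic: it's Mei-Lin's unspoken thought, heard only by the audience via her subjectivity.
So 1 of the 5 is diegetic: (4).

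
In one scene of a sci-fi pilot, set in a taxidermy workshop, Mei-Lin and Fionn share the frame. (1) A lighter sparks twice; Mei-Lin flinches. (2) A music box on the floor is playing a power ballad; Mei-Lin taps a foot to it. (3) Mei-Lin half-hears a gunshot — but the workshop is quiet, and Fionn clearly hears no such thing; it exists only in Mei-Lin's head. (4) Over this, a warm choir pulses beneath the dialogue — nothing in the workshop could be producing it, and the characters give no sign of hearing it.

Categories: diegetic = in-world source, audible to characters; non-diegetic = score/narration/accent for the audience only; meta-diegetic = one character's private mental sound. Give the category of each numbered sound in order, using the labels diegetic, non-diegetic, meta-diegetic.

(1) the sound comes from a lighter physically present in the location → diegetic.
(2) the music comes from an on-screen device that Mei-Lin responds to → diegetic.
Sound (3): the sound is imagined by Mei-Lin; nothing in the story world is producing it and Fionn can't hear it, so meta-diegetic.
(4) it has no source in the story world and no character can hear it — it's underscore → non-diegetic.

diegetic, diegetic, meta-diegetic, non-diegetic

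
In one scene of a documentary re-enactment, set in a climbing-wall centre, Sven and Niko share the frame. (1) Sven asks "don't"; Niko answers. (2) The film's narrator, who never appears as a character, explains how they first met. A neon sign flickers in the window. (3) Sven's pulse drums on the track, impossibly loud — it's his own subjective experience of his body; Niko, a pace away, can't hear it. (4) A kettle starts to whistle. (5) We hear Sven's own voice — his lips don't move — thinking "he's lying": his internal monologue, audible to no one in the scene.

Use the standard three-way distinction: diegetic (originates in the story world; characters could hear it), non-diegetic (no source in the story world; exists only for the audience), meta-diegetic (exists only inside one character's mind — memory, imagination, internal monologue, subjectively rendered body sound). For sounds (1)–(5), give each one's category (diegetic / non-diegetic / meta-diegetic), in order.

diegetic, non-diegetic, meta-diegetic, diegetic, meta-diegetic

(1) is diegetic: Sven is a character speaking aloud in the scene.
(2) external voice-over — not a character, not heard by anyone in the scene → non-diegetic.
Sound (3): point-of-audition from inside Sven's body; not a sound in the room, so meta-diegetic.
Sound (4): the sound comes from a kettle physically present in the location, so diegetic.
(5) Sven's thought-voice: a private mental sound no other character can hear → meta-diegetic.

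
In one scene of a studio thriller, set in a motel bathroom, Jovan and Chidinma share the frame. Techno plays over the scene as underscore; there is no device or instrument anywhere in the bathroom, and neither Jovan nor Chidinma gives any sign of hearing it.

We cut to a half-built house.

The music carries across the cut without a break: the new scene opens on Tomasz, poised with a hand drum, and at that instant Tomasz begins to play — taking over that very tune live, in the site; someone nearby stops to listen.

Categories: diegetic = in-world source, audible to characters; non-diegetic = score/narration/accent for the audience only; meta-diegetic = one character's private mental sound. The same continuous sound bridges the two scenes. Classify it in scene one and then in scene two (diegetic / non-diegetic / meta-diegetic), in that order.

Scene one: there's no in-world source anywhere and no character hears it — underscore for the audience only → non-diegetic.
Scene two: from the moment Tomasz starts playing, the tune is being performed on a hand drum inside the story world and another character hears it → diegetic.

non-diegetic, diegetic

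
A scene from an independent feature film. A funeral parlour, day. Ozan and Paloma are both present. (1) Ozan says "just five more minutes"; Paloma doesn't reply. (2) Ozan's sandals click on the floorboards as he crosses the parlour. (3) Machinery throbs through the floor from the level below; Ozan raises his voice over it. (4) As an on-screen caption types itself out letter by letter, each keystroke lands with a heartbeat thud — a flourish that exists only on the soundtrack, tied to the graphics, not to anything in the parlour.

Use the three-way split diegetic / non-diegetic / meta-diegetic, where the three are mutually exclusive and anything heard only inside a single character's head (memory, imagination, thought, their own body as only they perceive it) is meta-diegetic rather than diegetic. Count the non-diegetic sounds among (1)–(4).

Sound (1): spoken by a character present in the story world, so diegetic.
(2) it's the physical sound of Ozan moving in the space → diegetic.
(3) is diegetic: machinery is part of the location's real environment.
(4) sound married to a title/caption — outside the diegesis by definition → non-diegetic.
So 1 of the 4 is non-diegetic: (4).

1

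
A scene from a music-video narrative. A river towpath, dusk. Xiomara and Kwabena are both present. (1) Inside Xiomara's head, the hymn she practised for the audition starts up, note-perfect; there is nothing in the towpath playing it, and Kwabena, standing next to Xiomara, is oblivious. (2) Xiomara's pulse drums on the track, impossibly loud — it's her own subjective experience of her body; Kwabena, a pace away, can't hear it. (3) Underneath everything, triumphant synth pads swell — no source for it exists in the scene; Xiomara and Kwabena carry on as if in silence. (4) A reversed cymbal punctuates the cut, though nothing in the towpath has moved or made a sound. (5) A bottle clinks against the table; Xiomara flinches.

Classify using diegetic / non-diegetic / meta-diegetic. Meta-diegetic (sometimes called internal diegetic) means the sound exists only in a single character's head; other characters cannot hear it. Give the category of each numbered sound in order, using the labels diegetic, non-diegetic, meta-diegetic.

meta-diegetic, meta-diegetic, non-diegetic, non-diegetic, diegetic

(1) is meta-diegetic: the music is a memory playing inside Xiomara's mind alone; no real-world source, Kwabena can't hear it.
(2) a subjective body sound — Xiomara's private perception, inaudible to Kwabena → meta-diegetic.
Sound (3): score with no on-screen or off-screen source; it exists for the audience alone, so non-diegetic.
(4) it's a sound-design accent with no in-world source; no one in the scene can hear it → non-diegetic.
(5) the sound comes from a bottle physically present in the location → diegetic.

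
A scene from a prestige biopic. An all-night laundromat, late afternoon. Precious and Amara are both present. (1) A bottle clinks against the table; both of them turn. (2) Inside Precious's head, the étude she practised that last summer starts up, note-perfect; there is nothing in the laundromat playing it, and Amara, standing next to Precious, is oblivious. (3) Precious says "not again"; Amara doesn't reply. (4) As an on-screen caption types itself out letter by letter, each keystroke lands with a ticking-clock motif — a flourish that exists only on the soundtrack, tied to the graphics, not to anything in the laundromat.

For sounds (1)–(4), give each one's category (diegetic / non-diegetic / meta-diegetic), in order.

diegetic, meta-diegetic, diegetic, non-diegetic

Sound (1): an in-world source (a bottle); characters could hear it, so diegetic.
(2) is meta-diegetic: it lives in Precious's subjectivity, not in the laundromat.
(3) is diegetic: Precious is a character speaking aloud in the scene.
(4) sound married to a title/caption — outside the diegesis by definition → non-diegetic.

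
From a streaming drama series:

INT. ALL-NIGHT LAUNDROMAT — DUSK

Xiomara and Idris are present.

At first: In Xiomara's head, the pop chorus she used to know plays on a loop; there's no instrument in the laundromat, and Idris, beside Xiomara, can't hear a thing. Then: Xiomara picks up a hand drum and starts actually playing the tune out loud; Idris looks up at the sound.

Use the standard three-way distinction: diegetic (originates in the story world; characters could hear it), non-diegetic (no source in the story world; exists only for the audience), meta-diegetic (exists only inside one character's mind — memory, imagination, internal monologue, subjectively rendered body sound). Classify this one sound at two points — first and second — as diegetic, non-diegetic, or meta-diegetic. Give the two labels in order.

meta-diegetic, diegetic

First: the tune exists only as Xiomara's private memory; Idris can't hear it → meta-diegetic.
Second: Xiomara is now producing it live on a hand drum, in the room, and Idris hears it → diegetic.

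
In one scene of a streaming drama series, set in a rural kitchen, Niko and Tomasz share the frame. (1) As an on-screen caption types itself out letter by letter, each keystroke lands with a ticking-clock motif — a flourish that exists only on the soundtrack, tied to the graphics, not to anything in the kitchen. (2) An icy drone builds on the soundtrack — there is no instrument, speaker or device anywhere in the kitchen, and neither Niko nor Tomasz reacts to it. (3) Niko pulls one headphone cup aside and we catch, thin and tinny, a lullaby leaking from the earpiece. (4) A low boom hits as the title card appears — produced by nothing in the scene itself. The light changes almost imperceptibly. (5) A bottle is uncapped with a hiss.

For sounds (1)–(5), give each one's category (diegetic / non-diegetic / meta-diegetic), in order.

non-diegetic, non-diegetic, diegetic, non-diegetic, diegetic

Sound (1): sound married to a title/caption — outside the diegesis by definition, so non-diegetic.
(2) is non-diegetic: nothing in the kitchen produces it and the characters don't hear it — pure soundtrack.
Sound (3): the headphones are an on-screen source, so diegetic.
(4) is non-diegetic: nothing in the scene produces it; it's an accent added for the audience.
(5) is diegetic: a bottle is a real object/event in the scene's world.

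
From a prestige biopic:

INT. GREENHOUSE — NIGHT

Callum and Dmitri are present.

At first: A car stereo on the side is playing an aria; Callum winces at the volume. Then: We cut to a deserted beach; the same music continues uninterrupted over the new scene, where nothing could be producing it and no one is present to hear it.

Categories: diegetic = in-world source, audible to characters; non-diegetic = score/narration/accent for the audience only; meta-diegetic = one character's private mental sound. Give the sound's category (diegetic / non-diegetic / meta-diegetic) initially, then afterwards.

Initially: a car stereo is a real in-scene source and Callum reacts to it → diegetic.
Afterwards: there is no longer any in-world source and no one can hear it — it has become underscore → non-diegetic.

diegetic, non-diegetic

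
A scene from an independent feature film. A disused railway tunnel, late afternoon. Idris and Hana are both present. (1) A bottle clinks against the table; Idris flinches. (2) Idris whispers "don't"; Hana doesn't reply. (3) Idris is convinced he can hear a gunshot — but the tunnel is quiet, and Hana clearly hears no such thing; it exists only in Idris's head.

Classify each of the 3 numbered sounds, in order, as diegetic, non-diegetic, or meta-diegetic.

diegetic, diegetic, meta-diegetic

Sound (1): a bottle is a real object/event in the scene's world, so diegetic.
(2) spoken by a character present in the story world → diegetic.
(3) is meta-diegetic: subjective to Idris: the tunnel is silent and Hana hears nothing.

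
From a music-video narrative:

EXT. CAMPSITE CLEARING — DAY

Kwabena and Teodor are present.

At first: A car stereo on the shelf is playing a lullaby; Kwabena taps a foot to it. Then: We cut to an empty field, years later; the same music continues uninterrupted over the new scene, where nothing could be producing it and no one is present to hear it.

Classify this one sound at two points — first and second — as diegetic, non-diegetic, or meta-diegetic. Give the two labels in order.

diegetic, non-diegetic

First: a car stereo is a real in-scene source and Kwabena reacts to it → diegetic.
Second: there is no longer any in-world source and no one can hear it — it has become underscore → non-diegetic.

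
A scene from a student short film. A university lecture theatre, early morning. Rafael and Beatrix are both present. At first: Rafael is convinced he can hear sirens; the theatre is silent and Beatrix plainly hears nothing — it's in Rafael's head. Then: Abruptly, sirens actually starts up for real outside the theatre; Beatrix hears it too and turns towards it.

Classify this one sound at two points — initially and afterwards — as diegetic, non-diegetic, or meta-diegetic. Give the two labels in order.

meta-diegetic, diegetic

Initially: only Rafael 'hears' it — imagined, in his mind → meta-diegetic.
Afterwards: now there's a real external source and Beatrix hears it too — in the story world → diegetic.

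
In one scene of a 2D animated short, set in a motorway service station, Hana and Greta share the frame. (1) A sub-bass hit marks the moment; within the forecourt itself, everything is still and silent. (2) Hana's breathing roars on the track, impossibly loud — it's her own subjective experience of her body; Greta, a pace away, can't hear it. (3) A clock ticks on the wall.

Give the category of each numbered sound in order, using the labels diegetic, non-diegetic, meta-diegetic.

(1) is non-diegetic: it's a sound-design accent with no in-world source; no one in the scene can hear it.
(2) is meta-diegetic: it's Hana's internal bodily sensation rendered as sound; only Hana 'hears' it.
(3) an in-world source (a clock); characters could hear it → diegetic.

non-diegetic, meta-diegetic, diegetic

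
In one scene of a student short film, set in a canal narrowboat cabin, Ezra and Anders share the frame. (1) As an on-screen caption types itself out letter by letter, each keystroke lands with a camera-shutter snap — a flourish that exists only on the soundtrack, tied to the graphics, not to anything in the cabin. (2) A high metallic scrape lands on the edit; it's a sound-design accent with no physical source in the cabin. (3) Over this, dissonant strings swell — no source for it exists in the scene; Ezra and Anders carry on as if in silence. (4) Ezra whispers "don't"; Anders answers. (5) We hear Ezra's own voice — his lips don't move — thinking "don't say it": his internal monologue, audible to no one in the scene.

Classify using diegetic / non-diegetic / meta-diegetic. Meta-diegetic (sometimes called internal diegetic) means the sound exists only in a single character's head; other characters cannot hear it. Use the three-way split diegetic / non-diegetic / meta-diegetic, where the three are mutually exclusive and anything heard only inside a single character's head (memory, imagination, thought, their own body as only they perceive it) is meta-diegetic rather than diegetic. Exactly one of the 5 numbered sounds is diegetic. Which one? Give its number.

4

(1) is non-diegetic: sound married to a title/caption — outside the diegesis by definition.
(2) is non-diegetic: an editorial stinger — it belongs to the cut, not the story world.
(3) is non-diegetic: score with no on-screen or off-screen source; it exists for the audience alone.
Sound (4): Ezra is a character speaking aloud in the scene, so diegetic.
Sound (5): internal monologue — inside Ezra's mind, not spoken into the scene, so meta-diegetic.
Only (4) is diegetic.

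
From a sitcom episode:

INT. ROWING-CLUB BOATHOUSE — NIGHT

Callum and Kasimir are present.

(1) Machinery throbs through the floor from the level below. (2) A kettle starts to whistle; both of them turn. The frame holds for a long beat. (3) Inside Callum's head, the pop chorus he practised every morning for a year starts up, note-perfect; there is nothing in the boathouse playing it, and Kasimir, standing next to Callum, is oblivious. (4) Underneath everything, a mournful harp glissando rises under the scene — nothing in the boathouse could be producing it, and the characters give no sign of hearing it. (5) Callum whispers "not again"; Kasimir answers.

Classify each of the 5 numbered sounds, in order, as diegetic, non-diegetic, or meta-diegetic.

(1) it's the actual ambient sound of the location → diegetic.
Sound (2): a kettle is a real object/event in the scene's world, so diegetic.
Sound (3): remembered music, private to Callum — Kasimir is oblivious because it isn't in the room, so meta-diegetic.
(4) score with no on-screen or off-screen source; it exists for the audience alone → non-diegetic.
Sound (5): spoken by a character present in the story world, so diegetic.

diegetic, diegetic, meta-diegetic, non-diegetic, diegetic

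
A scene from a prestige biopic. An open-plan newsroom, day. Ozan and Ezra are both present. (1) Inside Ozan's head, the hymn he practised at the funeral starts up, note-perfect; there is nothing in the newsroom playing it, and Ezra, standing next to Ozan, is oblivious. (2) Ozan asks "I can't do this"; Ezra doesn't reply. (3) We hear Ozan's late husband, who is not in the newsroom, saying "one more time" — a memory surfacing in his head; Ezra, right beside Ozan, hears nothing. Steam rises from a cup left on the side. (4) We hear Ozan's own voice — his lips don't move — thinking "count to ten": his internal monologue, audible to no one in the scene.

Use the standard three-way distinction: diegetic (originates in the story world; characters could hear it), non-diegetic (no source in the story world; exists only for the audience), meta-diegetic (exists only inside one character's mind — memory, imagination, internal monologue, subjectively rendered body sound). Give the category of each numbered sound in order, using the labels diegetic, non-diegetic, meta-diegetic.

(1) is meta-diegetic: it lives in Ozan's subjectivity, not in the newsroom.
(2) spoken by a character present in the story world → diegetic.
Sound (3): a remembered line, private to Ozan — not present in the room, not audible to Ezra, so meta-diegetic.
(4) is meta-diegetic: it's Ozan's unspoken thought, heard only by the audience via his subjectivity.

meta-diegetic, diegetic, meta-diegetic, meta-diegetic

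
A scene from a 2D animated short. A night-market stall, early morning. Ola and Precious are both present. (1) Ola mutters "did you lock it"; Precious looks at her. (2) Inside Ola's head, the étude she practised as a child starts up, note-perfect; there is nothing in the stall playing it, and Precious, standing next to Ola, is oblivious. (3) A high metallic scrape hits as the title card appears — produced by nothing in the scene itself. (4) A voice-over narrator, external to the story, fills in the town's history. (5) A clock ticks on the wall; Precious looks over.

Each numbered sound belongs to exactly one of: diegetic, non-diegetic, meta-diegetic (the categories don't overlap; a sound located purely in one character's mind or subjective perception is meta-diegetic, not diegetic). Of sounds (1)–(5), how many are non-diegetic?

2

(1) is diegetic: on-screen dialogue — Ola speaks and Precious is there to hear.
(2) it lives in Ola's subjectivity, not in the stall → meta-diegetic.
(3) it's a sound-design accent with no in-world source; no one in the scene can hear it → non-diegetic.
(4) is non-diegetic: the narrator exists outside the story world, addressing only the audience.
(5) is diegetic: the sound comes from a clock physically present in the location.
So 2 of the 5 are non-diegetic: (3), (4).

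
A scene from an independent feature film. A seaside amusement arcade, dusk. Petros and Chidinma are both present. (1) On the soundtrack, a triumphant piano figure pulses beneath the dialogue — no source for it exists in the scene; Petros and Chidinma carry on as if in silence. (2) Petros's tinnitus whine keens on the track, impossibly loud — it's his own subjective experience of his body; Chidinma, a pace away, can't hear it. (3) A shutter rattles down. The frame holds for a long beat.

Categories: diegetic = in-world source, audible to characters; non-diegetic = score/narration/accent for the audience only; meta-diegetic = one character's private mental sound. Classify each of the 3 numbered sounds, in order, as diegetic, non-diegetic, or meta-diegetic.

(1) it has no source in the story world and no character can hear it — it's underscore → non-diegetic.
(2) is meta-diegetic: point-of-audition from inside Petros's body; not a sound in the room.
(3) the sound comes from a shutter physically present in the location → diegetic.

non-diegetic, meta-diegetic, diegetic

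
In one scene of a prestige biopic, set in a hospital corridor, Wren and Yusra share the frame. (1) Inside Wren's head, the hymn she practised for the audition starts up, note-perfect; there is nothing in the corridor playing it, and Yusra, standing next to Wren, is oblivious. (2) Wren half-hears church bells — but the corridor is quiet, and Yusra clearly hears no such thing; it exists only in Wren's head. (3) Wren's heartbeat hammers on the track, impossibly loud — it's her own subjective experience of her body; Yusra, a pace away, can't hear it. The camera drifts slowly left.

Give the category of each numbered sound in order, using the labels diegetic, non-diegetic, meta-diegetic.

(1) the music is a memory playing inside Wren's mind alone; no real-world source, Yusra can't hear it → meta-diegetic.
(2) is meta-diegetic: the sound is imagined by Wren; nothing in the story world is producing it and Yusra can't hear it.
(3) is meta-diegetic: it's Wren's internal bodily sensation rendered as sound; only Wren 'hears' it.

meta-diegetic, meta-diegetic, meta-diegetic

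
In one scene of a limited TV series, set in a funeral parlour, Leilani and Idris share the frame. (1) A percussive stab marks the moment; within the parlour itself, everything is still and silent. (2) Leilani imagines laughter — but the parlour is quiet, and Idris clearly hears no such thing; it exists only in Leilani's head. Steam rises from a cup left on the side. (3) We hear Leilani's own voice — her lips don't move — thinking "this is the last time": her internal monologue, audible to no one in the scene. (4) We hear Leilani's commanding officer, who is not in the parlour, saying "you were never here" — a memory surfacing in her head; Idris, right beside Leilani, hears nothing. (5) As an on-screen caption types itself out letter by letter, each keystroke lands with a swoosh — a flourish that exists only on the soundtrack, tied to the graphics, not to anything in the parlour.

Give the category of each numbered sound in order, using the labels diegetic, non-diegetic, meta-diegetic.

(1) is non-diegetic: it's a sound-design accent with no in-world source; no one in the scene can hear it.
(2) Leilani alone 'hears' it — an imagined sound, not present in the space → meta-diegetic.
(3) is meta-diegetic: it's Leilani's unspoken thought, heard only by the audience via her subjectivity.
(4) is meta-diegetic: it's Leilani's recollection rendered as sound; the other character can't hear it.
Sound (5): the caption isn't part of the story world, so neither is the sound tied to it, so non-diegetic.

non-diegetic, meta-diegetic, meta-diegetic, meta-diegetic, non-diegetic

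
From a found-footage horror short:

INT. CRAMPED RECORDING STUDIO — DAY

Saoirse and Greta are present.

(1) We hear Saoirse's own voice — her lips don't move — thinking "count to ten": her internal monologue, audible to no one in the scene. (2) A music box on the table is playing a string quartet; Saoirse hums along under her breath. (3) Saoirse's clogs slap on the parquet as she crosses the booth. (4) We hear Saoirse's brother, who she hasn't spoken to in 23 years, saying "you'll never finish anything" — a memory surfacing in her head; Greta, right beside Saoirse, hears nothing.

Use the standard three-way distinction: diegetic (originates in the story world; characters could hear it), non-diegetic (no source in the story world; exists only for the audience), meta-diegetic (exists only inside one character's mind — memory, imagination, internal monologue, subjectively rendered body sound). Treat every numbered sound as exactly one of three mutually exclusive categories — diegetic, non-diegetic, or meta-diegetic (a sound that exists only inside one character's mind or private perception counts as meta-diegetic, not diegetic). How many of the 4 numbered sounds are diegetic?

(1) is meta-diegetic: internal monologue — inside Saoirse's mind, not spoken into the scene.
Sound (2): source music from a music box, which exists in the story world, so diegetic.
(3) it's the physical sound of Saoirse moving in the space → diegetic.
Sound (4): it's Saoirse's recollection rendered as sound; the other character can't hear it, so meta-diegetic.
Diegetic: (2), (3) — that's 2.

2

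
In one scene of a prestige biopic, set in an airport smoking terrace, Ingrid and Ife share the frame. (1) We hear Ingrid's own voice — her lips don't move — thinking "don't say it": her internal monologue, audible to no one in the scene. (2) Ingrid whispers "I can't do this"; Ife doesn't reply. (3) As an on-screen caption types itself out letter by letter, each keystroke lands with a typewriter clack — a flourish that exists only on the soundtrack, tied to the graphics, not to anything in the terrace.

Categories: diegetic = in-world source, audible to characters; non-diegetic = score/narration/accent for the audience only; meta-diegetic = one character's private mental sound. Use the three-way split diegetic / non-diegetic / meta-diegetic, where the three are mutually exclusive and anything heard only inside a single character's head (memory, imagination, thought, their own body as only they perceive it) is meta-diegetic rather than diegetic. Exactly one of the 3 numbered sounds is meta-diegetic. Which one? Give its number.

1

(1) is meta-diegetic: it's Ingrid's unspoken thought, heard only by the audience via her subjectivity.
Sound (2): Ingrid is a character speaking aloud in the scene, so diegetic.
(3) the caption isn't part of the story world, so neither is the sound tied to it → non-diegetic.
Only (1) is meta-diegetic.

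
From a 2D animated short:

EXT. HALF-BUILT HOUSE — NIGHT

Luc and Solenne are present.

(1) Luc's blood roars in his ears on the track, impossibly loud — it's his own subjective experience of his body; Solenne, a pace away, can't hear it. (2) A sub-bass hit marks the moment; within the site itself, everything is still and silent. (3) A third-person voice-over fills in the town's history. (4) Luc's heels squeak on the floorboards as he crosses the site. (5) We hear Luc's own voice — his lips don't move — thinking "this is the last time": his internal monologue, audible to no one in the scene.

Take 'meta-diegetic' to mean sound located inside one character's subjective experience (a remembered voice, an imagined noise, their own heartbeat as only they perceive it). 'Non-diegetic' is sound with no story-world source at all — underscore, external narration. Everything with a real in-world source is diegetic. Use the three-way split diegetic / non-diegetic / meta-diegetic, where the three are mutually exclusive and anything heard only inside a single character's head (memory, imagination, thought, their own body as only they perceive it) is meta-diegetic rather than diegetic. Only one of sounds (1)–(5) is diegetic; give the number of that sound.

4

Sound (1): point-of-audition from inside Luc's body; not a sound in the room, so meta-diegetic.
Sound (2): it's a sound-design accent with no in-world source; no one in the scene can hear it, so non-diegetic.
(3) is non-diegetic: commentary laid over the scene from outside the fiction.
Sound (4): it's the physical sound of Luc moving in the space, so diegetic.
(5) is meta-diegetic: it's Luc's unspoken thought, heard only by the audience via his subjectivity.
Only (4) is diegetic.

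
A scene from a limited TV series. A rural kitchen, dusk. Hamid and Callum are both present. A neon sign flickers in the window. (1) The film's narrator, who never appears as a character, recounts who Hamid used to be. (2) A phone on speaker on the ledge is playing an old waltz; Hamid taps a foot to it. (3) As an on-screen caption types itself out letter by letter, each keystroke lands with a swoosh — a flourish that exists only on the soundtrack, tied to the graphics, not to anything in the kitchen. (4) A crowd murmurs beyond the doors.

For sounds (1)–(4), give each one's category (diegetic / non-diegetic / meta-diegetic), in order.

non-diegetic, diegetic, non-diegetic, diegetic

(1) external voice-over — not a character, not heard by anyone in the scene → non-diegetic.
(2) the music comes from an on-screen device that Hamid responds to → diegetic.
(3) is non-diegetic: the caption isn't part of the story world, so neither is the sound tied to it.
Sound (4): ambient/room sound belonging to the story's physical space, so diegetic.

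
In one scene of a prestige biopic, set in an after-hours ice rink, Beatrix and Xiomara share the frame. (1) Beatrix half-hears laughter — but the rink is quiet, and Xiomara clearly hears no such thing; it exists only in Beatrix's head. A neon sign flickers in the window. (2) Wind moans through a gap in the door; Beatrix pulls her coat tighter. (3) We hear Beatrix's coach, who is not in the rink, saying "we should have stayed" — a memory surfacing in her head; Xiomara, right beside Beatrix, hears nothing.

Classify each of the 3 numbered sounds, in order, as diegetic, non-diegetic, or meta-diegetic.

meta-diegetic, diegetic, meta-diegetic

(1) subjective to Beatrix: the rink is silent and Xiomara hears nothing → meta-diegetic.
(2) is diegetic: ambient/room sound belonging to the story's physical space.
(3) it's Beatrix's recollection rendered as sound; the other character can't hear it → meta-diegetic.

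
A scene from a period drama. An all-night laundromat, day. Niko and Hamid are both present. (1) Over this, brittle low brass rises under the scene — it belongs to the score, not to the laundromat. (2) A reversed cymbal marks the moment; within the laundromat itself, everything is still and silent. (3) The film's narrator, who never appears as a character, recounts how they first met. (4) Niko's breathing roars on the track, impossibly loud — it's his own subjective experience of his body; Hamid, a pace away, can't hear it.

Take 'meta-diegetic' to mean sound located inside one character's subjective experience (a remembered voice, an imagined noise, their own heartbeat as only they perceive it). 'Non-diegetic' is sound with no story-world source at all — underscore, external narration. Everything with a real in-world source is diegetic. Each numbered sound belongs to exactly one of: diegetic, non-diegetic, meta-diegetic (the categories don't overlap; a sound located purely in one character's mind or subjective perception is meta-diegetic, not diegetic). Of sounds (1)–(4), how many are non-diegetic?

(1) nothing in the laundromat produces it and the characters don't hear it — pure soundtrack → non-diegetic.
Sound (2): nothing in the scene produces it; it's an accent added for the audience, so non-diegetic.
(3) external voice-over — not a character, not heard by anyone in the scene → non-diegetic.
(4) a subjective body sound — Niko's private perception, inaudible to Hamid → meta-diegetic.
So 3 of the 4 are non-diegetic: (1), (2), (3).

3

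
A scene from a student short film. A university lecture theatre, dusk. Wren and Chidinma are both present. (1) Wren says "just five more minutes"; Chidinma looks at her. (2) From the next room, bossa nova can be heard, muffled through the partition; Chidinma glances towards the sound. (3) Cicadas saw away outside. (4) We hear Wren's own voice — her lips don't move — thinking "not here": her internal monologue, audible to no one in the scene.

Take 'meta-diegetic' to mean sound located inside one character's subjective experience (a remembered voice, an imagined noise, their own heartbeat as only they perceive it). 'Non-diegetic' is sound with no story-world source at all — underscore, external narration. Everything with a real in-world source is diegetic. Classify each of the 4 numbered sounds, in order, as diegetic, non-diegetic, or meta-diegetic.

Sound (1): spoken by a character present in the story world, so diegetic.
(2) the music has an off-screen but real-world source and a character hears it → diegetic.
(3) is diegetic: it's the actual ambient sound of the location.
Sound (4): internal monologue — inside Wren's mind, not spoken into the scene, so meta-diegetic.

diegetic, diegetic, diegetic, meta-diegetic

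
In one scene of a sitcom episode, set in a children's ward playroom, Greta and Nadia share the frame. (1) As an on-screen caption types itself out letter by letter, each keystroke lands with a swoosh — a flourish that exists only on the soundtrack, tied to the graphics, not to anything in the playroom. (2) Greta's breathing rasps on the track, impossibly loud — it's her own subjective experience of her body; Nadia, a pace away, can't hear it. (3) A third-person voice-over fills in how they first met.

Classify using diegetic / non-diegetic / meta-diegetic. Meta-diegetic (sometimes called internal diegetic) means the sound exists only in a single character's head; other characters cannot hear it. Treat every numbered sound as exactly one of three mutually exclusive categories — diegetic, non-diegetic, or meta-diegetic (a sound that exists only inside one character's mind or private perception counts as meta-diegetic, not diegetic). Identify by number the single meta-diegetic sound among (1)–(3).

(1) the caption isn't part of the story world, so neither is the sound tied to it → non-diegetic.
(2) point-of-audition from inside Greta's body; not a sound in the room → meta-diegetic.
(3) commentary laid over the scene from outside the fiction → non-diegetic.
Only (2) is meta-diegetic.

2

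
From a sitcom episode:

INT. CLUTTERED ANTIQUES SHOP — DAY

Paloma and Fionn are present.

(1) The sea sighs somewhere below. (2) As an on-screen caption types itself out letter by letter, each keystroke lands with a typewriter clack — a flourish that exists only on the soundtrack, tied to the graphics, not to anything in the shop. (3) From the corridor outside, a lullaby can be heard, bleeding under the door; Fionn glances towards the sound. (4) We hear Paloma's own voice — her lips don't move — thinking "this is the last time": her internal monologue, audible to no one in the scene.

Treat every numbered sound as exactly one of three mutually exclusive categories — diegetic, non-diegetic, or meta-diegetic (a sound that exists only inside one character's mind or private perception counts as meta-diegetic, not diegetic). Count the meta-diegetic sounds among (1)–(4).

1

Sound (1): the sea is part of the location's real environment, so diegetic.
(2) the caption isn't part of the story world, so neither is the sound tied to it → non-diegetic.
(3) is diegetic: the music has an off-screen but real-world source and a character hears it.
(4) it's Paloma's unspoken thought, heard only by the audience via her subjectivity → meta-diegetic.
So 1 of the 4 is meta-diegetic: (4).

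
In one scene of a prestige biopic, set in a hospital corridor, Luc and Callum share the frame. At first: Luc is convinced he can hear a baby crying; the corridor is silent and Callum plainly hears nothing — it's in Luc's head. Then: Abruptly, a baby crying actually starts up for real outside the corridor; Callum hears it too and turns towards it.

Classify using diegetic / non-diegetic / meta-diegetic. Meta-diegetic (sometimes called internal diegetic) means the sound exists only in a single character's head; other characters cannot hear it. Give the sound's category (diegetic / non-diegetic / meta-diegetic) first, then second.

First: only Luc 'hears' it — imagined, in his mind → meta-diegetic.
Second: now there's a real external source and Callum hears it too — in the story world → diegetic.

meta-diegetic, diegetic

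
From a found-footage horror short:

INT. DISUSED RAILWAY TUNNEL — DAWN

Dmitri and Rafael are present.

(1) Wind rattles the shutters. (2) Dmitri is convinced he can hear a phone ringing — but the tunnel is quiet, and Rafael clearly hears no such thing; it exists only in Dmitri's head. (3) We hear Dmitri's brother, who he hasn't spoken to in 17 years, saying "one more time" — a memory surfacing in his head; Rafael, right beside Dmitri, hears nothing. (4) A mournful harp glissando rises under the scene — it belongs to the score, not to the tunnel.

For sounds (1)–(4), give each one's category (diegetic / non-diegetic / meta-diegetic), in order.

Sound (1): ambient/room sound belonging to the story's physical space, so diegetic.
Sound (2): Dmitri alone 'hears' it — an imagined sound, not present in the space, so meta-diegetic.
(3) a remembered line, private to Dmitri — not present in the room, not audible to Rafael → meta-diegetic.
Sound (4): nothing in the tunnel produces it and the characters don't hear it — pure soundtrack, so non-diegetic.

diegetic, meta-diegetic, meta-diegetic, non-diegetic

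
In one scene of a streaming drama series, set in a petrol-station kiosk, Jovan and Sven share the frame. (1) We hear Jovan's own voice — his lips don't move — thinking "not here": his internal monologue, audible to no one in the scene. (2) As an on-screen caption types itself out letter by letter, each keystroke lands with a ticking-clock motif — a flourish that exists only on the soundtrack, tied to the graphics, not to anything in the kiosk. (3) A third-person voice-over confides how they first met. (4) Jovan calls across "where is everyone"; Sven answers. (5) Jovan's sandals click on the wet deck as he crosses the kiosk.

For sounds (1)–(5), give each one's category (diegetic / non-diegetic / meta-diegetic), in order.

meta-diegetic, non-diegetic, non-diegetic, diegetic, diegetic

(1) is meta-diegetic: Jovan's thought-voice: a private mental sound no other character can hear.
Sound (2): the caption isn't part of the story world, so neither is the sound tied to it, so non-diegetic.
(3) is non-diegetic: external voice-over — not a character, not heard by anyone in the scene.
(4) is diegetic: Jovan is a character speaking aloud in the scene.
(5) is diegetic: it's the physical sound of Jovan moving in the space.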